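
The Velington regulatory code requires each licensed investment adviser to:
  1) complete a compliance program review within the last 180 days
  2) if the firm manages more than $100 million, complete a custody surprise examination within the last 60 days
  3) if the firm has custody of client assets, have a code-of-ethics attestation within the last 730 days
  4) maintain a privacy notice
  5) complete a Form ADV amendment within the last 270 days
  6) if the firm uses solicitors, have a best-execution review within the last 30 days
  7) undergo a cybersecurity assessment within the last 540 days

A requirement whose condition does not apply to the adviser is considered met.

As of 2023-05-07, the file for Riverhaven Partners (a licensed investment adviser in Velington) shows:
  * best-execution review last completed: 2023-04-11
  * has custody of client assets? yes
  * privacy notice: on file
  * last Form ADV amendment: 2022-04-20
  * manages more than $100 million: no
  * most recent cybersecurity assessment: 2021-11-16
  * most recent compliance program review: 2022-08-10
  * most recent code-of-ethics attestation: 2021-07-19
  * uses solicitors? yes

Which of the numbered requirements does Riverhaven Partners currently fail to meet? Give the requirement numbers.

1, 5

1. compliance program review 270 days ago vs limit 180 → not met
2. condition 'manages more than $100 million' does not hold → requirement n/a → met
3. condition 'has custody of client assets' holds; code-of-ethics attestation 657 days ago vs limit 730 → met
4. privacy notice present → met
5. Form ADV amendment 382 days ago vs limit 270 → not met
6. condition 'uses solicitors' holds; best-execution review 26 days ago vs limit 30 → met
7. cybersecurity assessment 537 days ago vs limit 540 → met
Not met: 1, 5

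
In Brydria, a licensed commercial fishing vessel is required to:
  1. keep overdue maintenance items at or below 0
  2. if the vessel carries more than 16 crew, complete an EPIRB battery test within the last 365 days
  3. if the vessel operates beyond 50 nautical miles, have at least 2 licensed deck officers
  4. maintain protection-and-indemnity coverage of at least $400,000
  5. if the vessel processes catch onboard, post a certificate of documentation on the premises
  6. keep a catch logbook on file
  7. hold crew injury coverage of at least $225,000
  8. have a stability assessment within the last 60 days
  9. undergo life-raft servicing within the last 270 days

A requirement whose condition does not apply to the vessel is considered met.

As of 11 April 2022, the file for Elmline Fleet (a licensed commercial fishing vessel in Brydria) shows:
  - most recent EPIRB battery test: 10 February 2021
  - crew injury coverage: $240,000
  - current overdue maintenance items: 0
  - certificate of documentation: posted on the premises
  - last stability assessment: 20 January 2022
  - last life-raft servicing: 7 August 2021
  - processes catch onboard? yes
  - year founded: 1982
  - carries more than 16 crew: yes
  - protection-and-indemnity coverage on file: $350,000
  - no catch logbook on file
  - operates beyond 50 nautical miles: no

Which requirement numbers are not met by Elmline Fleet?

2, 4, 6, 8

1. overdue maintenance items 0 ≤ 0 → met
2. condition 'carries more than 16 crew' holds; EPIRB battery test 425 days ago vs limit 365 → not met
3. condition 'operates beyond 50 nautical miles' does not hold → requirement n/a → met
4. protection-and-indemnity coverage $350,000 < $400,000 → not met
5. condition 'processes catch onboard' holds; certificate of documentation present → met
6. catch logbook absent → not met
7. crew injury coverage $240,000 ≥ $225,000 → met
8. stability assessment 81 days ago vs limit 60 → not met
9. life-raft servicing 247 days ago vs limit 270 → met
Not met: 2, 4, 6, 8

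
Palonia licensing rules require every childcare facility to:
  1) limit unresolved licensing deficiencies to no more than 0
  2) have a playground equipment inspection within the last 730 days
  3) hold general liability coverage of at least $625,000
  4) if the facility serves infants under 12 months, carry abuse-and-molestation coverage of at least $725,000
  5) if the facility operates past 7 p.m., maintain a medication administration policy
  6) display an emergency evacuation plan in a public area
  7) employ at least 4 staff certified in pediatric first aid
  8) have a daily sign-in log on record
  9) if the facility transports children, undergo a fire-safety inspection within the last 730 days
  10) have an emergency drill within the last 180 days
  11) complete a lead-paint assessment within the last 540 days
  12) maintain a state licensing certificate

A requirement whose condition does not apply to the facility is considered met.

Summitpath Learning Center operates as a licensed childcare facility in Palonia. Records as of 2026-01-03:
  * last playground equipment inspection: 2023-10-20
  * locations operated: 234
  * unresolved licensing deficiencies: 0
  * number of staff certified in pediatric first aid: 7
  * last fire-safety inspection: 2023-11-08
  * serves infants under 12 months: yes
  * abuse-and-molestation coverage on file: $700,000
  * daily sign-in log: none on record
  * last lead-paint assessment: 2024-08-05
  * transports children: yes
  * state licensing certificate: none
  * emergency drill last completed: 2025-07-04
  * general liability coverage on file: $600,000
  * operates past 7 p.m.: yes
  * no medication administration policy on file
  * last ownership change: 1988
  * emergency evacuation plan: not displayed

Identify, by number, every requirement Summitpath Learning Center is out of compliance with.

1. unresolved licensing deficiencies 0 ≤ 0 → met
2. playground equipment inspection 806 days ago vs limit 730 → not met
3. general liability coverage $600,000 < $625,000 → not met
4. condition 'serves infants under 12 months' holds; abuse-and-molestation coverage $700,000 < $725,000 → not met
5. condition 'operates past 7 p.m.' holds; medication administration policy absent → not met
6. emergency evacuation plan absent → not met
7. staff certified in pediatric first aid 7 ≥ 4 → met
8. daily sign-in log absent → not met
9. condition 'transports children' holds; fire-safety inspection 787 days ago vs limit 730 → not met
10. emergency drill 183 days ago vs limit 180 → not met
11. lead-paint assessment 516 days ago vs limit 540 → met
12. state licensing certificate absent → not met
Not met: 2, 3, 4, 5, 6, 8, 9, 10, 12

2, 3, 4, 5, 6, 8, 9, 10, 12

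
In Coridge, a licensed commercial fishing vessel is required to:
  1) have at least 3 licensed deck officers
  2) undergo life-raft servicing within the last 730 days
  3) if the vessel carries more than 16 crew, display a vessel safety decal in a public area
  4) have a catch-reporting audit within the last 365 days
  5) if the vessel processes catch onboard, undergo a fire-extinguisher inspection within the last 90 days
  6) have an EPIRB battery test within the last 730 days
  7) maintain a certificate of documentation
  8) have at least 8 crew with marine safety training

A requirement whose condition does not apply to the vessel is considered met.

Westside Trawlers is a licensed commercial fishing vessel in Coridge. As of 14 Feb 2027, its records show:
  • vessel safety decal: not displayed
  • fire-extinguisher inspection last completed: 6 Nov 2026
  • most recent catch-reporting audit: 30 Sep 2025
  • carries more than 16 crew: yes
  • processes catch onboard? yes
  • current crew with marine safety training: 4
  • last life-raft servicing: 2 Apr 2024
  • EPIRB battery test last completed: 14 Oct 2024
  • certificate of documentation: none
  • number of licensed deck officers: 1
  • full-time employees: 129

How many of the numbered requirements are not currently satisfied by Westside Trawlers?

1. licensed deck officers 1 < 3 → not met
2. life-raft servicing 1048 days ago vs limit 730 → not met
3. condition 'carries more than 16 crew' holds; vessel safety decal absent → not met
4. catch-reporting audit 502 days ago vs limit 365 → not met
5. condition 'processes catch onboard' holds; fire-extinguisher inspection 100 days ago vs limit 90 → not met
6. EPIRB battery test 853 days ago vs limit 730 → not met
7. certificate of documentation absent → not met
8. crew with marine safety training 4 < 8 → not met
Not met: 8 of 8

8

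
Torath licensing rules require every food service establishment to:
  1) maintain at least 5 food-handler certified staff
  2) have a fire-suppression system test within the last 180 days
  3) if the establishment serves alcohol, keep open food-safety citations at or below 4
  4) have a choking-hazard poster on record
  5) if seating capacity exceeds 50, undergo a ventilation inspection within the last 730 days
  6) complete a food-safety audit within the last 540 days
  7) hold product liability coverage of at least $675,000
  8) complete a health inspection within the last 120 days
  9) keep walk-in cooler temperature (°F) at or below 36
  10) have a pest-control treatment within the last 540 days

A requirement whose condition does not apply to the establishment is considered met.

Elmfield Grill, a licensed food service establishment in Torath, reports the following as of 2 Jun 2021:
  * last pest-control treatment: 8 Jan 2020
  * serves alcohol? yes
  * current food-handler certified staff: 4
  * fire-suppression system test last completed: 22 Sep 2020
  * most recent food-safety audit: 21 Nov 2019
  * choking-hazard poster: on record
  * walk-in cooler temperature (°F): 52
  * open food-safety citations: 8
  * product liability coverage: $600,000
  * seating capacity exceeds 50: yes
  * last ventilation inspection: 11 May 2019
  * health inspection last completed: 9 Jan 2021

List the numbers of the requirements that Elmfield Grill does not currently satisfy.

1, 2, 3, 5, 6, 7, 8, 9

1. food-handler certified staff 4 < 5 → not met
2. fire-suppression system test 253 days ago vs limit 180 → not met
3. condition 'serves alcohol' holds; open food-safety citations 8 > 4 → not met
4. choking-hazard poster present → met
5. condition 'seating capacity exceeds 50' holds; ventilation inspection 753 days ago vs limit 730 → not met
6. food-safety audit 559 days ago vs limit 540 → not met
7. product liability coverage $600,000 < $675,000 → not met
8. health inspection 144 days ago vs limit 120 → not met
9. walk-in cooler temperature (°F) 52 > 36 → not met
10. pest-control treatment 511 days ago vs limit 540 → met
Not met: 1, 2, 3, 5, 6, 7, 8, 9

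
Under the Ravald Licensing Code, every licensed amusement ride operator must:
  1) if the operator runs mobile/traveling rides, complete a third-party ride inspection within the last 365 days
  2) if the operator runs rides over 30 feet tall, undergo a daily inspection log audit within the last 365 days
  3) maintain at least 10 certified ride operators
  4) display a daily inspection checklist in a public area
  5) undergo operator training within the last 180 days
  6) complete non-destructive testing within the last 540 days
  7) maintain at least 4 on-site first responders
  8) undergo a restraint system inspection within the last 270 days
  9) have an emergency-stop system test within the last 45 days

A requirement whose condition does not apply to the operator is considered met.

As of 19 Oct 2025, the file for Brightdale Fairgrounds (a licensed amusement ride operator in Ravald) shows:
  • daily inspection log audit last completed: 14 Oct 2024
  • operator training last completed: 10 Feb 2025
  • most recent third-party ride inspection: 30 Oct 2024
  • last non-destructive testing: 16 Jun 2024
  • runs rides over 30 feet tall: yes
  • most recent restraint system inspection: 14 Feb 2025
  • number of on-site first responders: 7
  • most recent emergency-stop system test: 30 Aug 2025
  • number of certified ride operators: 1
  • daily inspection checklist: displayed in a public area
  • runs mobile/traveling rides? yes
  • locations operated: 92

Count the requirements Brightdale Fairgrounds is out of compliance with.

1. condition 'runs mobile/traveling rides' holds; third-party ride inspection 354 days ago vs limit 365 → met
2. condition 'runs rides over 30 feet tall' holds; daily inspection log audit 370 days ago vs limit 365 → not met
3. certified ride operators 1 < 10 → not met
4. daily inspection checklist present → met
5. operator training 251 days ago vs limit 180 → not met
6. non-destructive testing 490 days ago vs limit 540 → met
7. on-site first responders 7 ≥ 4 → met
8. restraint system inspection 247 days ago vs limit 270 → met
9. emergency-stop system test 50 days ago vs limit 45 → not met
Not met: 4 of 9

4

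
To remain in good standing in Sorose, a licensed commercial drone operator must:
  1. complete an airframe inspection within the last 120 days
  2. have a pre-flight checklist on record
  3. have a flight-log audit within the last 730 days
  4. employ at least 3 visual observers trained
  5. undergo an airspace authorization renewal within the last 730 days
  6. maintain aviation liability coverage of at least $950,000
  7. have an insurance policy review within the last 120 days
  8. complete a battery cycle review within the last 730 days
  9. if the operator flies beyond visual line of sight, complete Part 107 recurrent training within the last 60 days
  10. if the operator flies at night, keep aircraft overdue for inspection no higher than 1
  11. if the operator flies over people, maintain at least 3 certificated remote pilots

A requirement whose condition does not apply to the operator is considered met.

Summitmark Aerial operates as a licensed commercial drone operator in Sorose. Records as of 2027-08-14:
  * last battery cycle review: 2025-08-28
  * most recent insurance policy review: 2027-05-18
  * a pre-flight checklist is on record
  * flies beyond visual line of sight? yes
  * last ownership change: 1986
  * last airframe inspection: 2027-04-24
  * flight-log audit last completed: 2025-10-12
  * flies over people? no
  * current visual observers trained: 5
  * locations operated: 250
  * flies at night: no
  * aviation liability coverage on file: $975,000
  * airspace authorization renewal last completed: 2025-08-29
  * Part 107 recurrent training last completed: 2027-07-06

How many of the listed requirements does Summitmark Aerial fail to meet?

0

1. airframe inspection 112 days ago vs limit 120 → met
2. pre-flight checklist present → met
3. flight-log audit 671 days ago vs limit 730 → met
4. visual observers trained 5 ≥ 3 → met
5. airspace authorization renewal 715 days ago vs limit 730 → met
6. aviation liability coverage $975,000 ≥ $950,000 → met
7. insurance policy review 88 days ago vs limit 120 → met
8. battery cycle review 716 days ago vs limit 730 → met
9. condition 'flies beyond visual line of sight' holds; Part 107 recurrent training 39 days ago vs limit 60 → met
10. condition 'flies at night' does not hold → requirement n/a → met
11. condition 'flies over people' does not hold → requirement n/a → met
Not met: 0 of 11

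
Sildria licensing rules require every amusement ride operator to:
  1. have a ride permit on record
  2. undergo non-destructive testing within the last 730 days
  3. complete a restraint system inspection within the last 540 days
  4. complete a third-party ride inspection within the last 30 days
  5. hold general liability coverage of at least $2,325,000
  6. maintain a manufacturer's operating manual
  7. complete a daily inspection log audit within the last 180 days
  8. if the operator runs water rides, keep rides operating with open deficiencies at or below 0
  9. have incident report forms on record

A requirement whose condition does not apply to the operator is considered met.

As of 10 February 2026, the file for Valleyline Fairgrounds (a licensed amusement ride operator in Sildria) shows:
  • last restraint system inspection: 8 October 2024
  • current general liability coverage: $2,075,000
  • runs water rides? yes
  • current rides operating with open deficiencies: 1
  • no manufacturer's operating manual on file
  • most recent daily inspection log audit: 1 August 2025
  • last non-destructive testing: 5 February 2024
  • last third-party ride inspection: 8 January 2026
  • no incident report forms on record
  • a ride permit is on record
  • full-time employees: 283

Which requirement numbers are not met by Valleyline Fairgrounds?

1. ride permit present → met
2. non-destructive testing 736 days ago vs limit 730 → not met
3. restraint system inspection 490 days ago vs limit 540 → met
4. third-party ride inspection 33 days ago vs limit 30 → not met
5. general liability coverage $2,075,000 < $2,325,000 → not met
6. manufacturer's operating manual absent → not met
7. daily inspection log audit 193 days ago vs limit 180 → not met
8. condition 'runs water rides' holds; rides operating with open deficiencies 1 > 0 → not met
9. incident report forms absent → not met
Not met: 2, 4, 5, 6, 7, 8, 9

2, 4, 5, 6, 7, 8, 9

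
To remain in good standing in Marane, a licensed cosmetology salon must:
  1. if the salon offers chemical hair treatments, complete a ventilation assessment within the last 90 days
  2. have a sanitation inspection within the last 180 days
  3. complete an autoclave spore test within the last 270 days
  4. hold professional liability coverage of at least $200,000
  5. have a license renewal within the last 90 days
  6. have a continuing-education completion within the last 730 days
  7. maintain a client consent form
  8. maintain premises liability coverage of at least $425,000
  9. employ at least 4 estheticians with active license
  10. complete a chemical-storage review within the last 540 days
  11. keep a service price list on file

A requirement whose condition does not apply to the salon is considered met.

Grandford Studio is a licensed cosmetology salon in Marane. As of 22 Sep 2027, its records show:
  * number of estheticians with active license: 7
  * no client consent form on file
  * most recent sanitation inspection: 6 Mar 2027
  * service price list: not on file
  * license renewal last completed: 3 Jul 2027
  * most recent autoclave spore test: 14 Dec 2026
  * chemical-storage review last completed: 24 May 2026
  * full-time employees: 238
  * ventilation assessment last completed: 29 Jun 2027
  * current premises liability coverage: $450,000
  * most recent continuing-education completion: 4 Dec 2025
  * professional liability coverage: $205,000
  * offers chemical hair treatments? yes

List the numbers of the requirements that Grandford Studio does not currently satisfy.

1. condition 'offers chemical hair treatments' holds; ventilation assessment 85 days ago vs limit 90 → met
2. sanitation inspection 200 days ago vs limit 180 → not met
3. autoclave spore test 282 days ago vs limit 270 → not met
4. professional liability coverage $205,000 ≥ $200,000 → met
5. license renewal 81 days ago vs limit 90 → met
6. continuing-education completion 657 days ago vs limit 730 → met
7. client consent form absent → not met
8. premises liability coverage $450,000 ≥ $425,000 → met
9. estheticians with active license 7 ≥ 4 → met
10. chemical-storage review 486 days ago vs limit 540 → met
11. service price list absent → not met
Not met: 2, 3, 7, 11

2, 3, 7, 11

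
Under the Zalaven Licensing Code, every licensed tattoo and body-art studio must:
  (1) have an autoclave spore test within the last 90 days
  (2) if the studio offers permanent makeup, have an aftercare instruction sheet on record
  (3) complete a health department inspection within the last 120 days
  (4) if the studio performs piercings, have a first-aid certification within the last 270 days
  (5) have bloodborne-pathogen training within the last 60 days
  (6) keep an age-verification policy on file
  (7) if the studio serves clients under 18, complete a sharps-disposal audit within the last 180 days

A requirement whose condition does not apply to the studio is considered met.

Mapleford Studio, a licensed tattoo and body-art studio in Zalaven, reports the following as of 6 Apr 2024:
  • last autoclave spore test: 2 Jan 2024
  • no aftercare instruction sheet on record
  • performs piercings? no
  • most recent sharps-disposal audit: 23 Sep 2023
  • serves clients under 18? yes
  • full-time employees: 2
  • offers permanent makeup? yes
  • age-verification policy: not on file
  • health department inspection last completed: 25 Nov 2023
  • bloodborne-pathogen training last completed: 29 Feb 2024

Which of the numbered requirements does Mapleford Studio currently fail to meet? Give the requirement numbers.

1, 2, 3, 6, 7

1. autoclave spore test 95 days ago vs limit 90 → not met
2. condition 'offers permanent makeup' holds; aftercare instruction sheet absent → not met
3. health department inspection 133 days ago vs limit 120 → not met
4. condition 'performs piercings' does not hold → requirement n/a → met
5. bloodborne-pathogen training 37 days ago vs limit 60 → met
6. age-verification policy absent → not met
7. condition 'serves clients under 18' holds; sharps-disposal audit 196 days ago vs limit 180 → not met
Not met: 1, 2, 3, 6, 7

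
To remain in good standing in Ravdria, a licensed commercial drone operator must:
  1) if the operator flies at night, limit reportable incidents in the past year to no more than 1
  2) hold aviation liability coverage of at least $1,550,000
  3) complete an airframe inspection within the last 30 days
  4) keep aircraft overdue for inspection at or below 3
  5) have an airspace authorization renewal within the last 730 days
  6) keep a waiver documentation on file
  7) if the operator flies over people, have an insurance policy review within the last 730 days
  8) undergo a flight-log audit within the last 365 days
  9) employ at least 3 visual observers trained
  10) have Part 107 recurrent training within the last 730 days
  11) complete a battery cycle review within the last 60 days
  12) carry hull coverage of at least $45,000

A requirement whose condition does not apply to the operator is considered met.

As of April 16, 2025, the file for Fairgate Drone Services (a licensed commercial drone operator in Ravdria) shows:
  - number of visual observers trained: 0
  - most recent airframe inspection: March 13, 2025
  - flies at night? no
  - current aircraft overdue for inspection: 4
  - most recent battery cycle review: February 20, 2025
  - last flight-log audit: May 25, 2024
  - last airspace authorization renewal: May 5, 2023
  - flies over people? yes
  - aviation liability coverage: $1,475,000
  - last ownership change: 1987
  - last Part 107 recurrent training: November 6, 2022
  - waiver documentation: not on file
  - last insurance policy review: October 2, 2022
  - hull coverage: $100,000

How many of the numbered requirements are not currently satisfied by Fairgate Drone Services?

7

1. condition 'flies at night' does not hold → requirement n/a → met
2. aviation liability coverage $1,475,000 < $1,550,000 → not met
3. airframe inspection 34 days ago vs limit 30 → not met
4. aircraft overdue for inspection 4 > 3 → not met
5. airspace authorization renewal 712 days ago vs limit 730 → met
6. waiver documentation absent → not met
7. condition 'flies over people' holds; insurance policy review 927 days ago vs limit 730 → not met
8. flight-log audit 326 days ago vs limit 365 → met
9. visual observers trained 0 < 3 → not met
10. Part 107 recurrent training 892 days ago vs limit 730 → not met
11. battery cycle review 55 days ago vs limit 60 → met
12. hull coverage $100,000 ≥ $45,000 → met
Not met: 7 of 12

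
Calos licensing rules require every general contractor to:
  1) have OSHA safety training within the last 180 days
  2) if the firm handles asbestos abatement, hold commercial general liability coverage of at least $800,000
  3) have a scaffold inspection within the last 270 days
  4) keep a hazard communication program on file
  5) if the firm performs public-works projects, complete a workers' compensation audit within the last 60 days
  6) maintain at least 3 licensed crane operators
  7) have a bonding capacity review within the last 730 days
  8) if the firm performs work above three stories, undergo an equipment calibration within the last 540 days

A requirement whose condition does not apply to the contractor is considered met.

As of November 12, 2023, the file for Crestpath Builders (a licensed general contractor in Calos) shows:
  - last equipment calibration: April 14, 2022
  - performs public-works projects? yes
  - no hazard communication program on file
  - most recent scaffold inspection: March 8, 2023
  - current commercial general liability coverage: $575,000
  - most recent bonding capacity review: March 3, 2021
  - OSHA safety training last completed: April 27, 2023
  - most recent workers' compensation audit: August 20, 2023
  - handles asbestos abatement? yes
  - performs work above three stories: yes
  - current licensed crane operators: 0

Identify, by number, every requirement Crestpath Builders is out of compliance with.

1, 2, 4, 5, 6, 7, 8

1. OSHA safety training 199 days ago vs limit 180 → not met
2. condition 'handles asbestos abatement' holds; commercial general liability coverage $575,000 < $800,000 → not met
3. scaffold inspection 249 days ago vs limit 270 → met
4. hazard communication program absent → not met
5. condition 'performs public-works projects' holds; workers' compensation audit 84 days ago vs limit 60 → not met
6. licensed crane operators 0 < 3 → not met
7. bonding capacity review 984 days ago vs limit 730 → not met
8. condition 'performs work above three stories' holds; equipment calibration 577 days ago vs limit 540 → not met
Not met: 1, 2, 4, 5, 6, 7, 8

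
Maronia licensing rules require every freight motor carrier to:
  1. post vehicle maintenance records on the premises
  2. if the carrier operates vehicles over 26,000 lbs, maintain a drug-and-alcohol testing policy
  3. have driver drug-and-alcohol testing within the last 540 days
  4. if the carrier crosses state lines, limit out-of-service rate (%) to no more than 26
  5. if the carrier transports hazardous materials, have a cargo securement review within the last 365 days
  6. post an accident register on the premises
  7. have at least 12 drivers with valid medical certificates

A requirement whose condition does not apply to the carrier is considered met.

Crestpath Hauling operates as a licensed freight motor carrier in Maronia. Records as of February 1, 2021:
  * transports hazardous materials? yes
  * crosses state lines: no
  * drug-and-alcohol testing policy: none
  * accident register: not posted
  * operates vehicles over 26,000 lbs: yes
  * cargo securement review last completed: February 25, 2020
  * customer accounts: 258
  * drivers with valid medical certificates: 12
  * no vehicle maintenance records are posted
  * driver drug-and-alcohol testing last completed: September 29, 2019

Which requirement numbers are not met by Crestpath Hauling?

1. vehicle maintenance records absent → not met
2. condition 'operates vehicles over 26,000 lbs' holds; drug-and-alcohol testing policy absent → not met
3. driver drug-and-alcohol testing 491 days ago vs limit 540 → met
4. condition 'crosses state lines' does not hold → requirement n/a → met
5. condition 'transports hazardous materials' holds; cargo securement review 342 days ago vs limit 365 → met
6. accident register absent → not met
7. drivers with valid medical certificates 12 ≥ 12 → met
Not met: 1, 2, 6

1, 2, 6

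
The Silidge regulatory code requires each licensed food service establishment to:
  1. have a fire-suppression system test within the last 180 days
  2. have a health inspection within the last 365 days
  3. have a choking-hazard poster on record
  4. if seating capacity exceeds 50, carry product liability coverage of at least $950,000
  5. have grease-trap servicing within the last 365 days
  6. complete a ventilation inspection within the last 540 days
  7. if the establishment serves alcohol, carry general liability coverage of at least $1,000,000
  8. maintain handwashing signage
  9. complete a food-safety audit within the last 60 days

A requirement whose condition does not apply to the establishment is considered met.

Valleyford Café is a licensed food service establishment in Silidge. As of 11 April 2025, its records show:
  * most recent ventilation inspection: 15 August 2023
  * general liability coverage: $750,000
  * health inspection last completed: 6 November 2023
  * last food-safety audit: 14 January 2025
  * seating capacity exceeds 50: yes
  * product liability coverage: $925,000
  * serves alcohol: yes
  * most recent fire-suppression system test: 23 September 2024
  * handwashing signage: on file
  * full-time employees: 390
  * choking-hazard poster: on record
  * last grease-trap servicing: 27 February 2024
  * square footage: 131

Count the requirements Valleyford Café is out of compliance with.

1. fire-suppression system test 200 days ago vs limit 180 → not met
2. health inspection 522 days ago vs limit 365 → not met
3. choking-hazard poster present → met
4. condition 'seating capacity exceeds 50' holds; product liability coverage $925,000 < $950,000 → not met
5. grease-trap servicing 409 days ago vs limit 365 → not met
6. ventilation inspection 605 days ago vs limit 540 → not met
7. condition 'serves alcohol' holds; general liability coverage $750,000 < $1,000,000 → not met
8. handwashing signage present → met
9. food-safety audit 87 days ago vs limit 60 → not met
Not met: 7 of 9

7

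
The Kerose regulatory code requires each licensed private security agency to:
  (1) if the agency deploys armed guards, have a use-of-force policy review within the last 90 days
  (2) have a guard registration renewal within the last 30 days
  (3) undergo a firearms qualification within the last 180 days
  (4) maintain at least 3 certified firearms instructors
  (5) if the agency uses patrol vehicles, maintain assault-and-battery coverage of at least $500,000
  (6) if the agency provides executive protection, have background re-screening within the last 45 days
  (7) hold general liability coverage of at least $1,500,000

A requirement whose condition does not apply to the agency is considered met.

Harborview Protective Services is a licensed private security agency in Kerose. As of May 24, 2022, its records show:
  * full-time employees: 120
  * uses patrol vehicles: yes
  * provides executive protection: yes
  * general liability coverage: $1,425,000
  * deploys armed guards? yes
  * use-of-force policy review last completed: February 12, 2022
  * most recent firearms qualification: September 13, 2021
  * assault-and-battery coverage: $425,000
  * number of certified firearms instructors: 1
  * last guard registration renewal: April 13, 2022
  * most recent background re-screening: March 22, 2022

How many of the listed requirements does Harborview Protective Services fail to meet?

1. condition 'deploys armed guards' holds; use-of-force policy review 101 days ago vs limit 90 → not met
2. guard registration renewal 41 days ago vs limit 30 → not met
3. firearms qualification 253 days ago vs limit 180 → not met
4. certified firearms instructors 1 < 3 → not met
5. condition 'uses patrol vehicles' holds; assault-and-battery coverage $425,000 < $500,000 → not met
6. condition 'provides executive protection' holds; background re-screening 63 days ago vs limit 45 → not met
7. general liability coverage $1,425,000 < $1,500,000 → not met
Not met: 7 of 7

7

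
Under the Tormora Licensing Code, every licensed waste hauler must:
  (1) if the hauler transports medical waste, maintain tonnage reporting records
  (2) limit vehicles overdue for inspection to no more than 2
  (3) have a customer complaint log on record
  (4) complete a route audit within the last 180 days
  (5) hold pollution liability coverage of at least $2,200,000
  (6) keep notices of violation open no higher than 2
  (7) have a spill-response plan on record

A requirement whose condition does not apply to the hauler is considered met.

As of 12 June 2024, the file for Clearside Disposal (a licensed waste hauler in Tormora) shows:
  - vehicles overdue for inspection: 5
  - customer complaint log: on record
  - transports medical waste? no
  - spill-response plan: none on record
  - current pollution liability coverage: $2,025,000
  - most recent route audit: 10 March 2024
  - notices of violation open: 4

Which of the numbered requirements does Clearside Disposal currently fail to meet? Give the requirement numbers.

2, 5, 6, 7

1. condition 'transports medical waste' does not hold → requirement n/a → met
2. vehicles overdue for inspection 5 > 2 → not met
3. customer complaint log present → met
4. route audit 94 days ago vs limit 180 → met
5. pollution liability coverage $2,025,000 < $2,200,000 → not met
6. notices of violation open 4 > 2 → not met
7. spill-response plan absent → not met
Not met: 2, 5, 6, 7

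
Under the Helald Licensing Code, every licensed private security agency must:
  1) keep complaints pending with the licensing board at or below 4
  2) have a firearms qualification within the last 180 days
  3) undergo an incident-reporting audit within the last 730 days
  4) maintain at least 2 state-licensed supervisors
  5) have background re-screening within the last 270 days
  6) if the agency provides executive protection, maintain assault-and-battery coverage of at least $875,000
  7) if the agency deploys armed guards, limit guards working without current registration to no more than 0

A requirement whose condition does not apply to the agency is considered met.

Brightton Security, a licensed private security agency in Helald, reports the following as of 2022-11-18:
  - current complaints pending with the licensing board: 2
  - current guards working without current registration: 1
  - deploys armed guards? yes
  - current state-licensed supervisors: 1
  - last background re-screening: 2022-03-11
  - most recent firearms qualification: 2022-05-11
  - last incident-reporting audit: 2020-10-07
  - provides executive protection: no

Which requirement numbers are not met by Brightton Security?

2, 3, 4, 7

1. complaints pending with the licensing board 2 ≤ 4 → met
2. firearms qualification 191 days ago vs limit 180 → not met
3. incident-reporting audit 772 days ago vs limit 730 → not met
4. state-licensed supervisors 1 < 2 → not met
5. background re-screening 252 days ago vs limit 270 → met
6. condition 'provides executive protection' does not hold → requirement n/a → met
7. condition 'deploys armed guards' holds; guards working without current registration 1 > 0 → not met
Not met: 2, 3, 4, 7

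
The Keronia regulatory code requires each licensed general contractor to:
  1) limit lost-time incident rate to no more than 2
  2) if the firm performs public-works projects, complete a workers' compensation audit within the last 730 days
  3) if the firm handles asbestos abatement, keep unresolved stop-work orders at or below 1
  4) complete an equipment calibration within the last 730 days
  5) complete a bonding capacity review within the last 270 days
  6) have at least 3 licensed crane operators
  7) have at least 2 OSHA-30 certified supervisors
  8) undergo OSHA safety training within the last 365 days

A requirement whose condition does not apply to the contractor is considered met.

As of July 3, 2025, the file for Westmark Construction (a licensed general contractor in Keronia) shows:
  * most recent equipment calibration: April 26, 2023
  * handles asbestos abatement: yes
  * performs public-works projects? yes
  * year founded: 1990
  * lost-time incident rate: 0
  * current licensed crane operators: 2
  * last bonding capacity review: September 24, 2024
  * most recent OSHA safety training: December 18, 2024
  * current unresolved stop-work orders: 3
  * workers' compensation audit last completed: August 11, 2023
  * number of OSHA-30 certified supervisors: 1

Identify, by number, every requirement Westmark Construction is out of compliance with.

3, 4, 5, 6, 7

1. lost-time incident rate 0 ≤ 2 → met
2. condition 'performs public-works projects' holds; workers' compensation audit 692 days ago vs limit 730 → met
3. condition 'handles asbestos abatement' holds; unresolved stop-work orders 3 > 1 → not met
4. equipment calibration 799 days ago vs limit 730 → not met
5. bonding capacity review 282 days ago vs limit 270 → not met
6. licensed crane operators 2 < 3 → not met
7. OSHA-30 certified supervisors 1 < 2 → not met
8. OSHA safety training 197 days ago vs limit 365 → met
Not met: 3, 4, 5, 6, 7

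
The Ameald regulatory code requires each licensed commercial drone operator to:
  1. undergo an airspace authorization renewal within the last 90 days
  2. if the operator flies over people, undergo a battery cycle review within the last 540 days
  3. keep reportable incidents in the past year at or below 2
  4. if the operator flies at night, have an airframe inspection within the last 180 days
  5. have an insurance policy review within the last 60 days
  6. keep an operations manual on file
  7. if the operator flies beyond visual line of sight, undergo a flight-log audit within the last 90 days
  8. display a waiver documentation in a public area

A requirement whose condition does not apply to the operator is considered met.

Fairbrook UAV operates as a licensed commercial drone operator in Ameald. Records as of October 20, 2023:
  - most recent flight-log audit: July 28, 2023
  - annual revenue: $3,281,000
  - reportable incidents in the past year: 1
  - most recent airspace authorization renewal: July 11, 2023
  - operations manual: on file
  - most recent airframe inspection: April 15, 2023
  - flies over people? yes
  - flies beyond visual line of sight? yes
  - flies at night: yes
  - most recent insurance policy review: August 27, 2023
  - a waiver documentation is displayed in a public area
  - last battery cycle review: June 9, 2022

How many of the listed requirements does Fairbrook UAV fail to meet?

1. airspace authorization renewal 101 days ago vs limit 90 → not met
2. condition 'flies over people' holds; battery cycle review 498 days ago vs limit 540 → met
3. reportable incidents in the past year 1 ≤ 2 → met
4. condition 'flies at night' holds; airframe inspection 188 days ago vs limit 180 → not met
5. insurance policy review 54 days ago vs limit 60 → met
6. operations manual present → met
7. condition 'flies beyond visual line of sight' holds; flight-log audit 84 days ago vs limit 90 → met
8. waiver documentation present → met
Not met: 2 of 8

2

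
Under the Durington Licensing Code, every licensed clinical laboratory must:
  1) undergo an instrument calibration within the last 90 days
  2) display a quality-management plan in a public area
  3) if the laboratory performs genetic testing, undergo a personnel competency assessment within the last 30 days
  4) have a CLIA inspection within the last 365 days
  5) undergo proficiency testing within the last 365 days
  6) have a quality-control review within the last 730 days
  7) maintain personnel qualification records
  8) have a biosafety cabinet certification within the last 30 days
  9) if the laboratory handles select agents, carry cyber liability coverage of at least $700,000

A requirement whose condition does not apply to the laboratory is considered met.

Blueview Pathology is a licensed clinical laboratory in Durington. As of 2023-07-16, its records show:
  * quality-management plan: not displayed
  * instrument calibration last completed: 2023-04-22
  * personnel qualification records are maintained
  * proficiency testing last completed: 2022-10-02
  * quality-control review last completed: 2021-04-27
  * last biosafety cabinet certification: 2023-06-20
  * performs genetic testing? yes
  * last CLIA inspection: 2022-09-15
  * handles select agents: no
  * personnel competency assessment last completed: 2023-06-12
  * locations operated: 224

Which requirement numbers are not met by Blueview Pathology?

1. instrument calibration 85 days ago vs limit 90 → met
2. quality-management plan absent → not met
3. condition 'performs genetic testing' holds; personnel competency assessment 34 days ago vs limit 30 → not met
4. CLIA inspection 304 days ago vs limit 365 → met
5. proficiency testing 287 days ago vs limit 365 → met
6. quality-control review 810 days ago vs limit 730 → not met
7. personnel qualification records present → met
8. biosafety cabinet certification 26 days ago vs limit 30 → met
9. condition 'handles select agents' does not hold → requirement n/a → met
Not met: 2, 3, 6

2, 3, 6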